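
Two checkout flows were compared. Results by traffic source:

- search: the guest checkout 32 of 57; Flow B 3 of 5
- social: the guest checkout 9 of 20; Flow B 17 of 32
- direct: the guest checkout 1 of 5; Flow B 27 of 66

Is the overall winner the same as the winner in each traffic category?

No

Search: the guest checkout 32/57 = 56.1%, Flow B 3/5 = 60.0% → Flow B
Social: the guest checkout 9/20 = 45.0%, Flow B 17/32 = 53.1% → Flow B
Direct: the guest checkout 1/5 = 20.0%, Flow B 27/66 = 40.9% → Flow B
Overall: the guest checkout 42/82 = 51.2%, Flow B 47/103 = 45.6% → the guest checkout
Flow B wins each traffic group but the guest checkout wins overall — the comparison reverses. Flow B's sessions skew toward direct, which has a lower base rate.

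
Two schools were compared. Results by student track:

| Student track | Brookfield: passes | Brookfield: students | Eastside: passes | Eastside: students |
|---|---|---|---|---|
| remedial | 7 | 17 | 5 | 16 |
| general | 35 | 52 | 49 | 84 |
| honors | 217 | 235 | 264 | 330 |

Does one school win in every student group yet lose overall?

No

Remedial: Brookfield 7/17 = 41.2%, Eastside 5/16 = 31.2% → Brookfield
General: Brookfield 35/52 = 67.3%, Eastside 49/84 = 58.3% → Brookfield
Honors: Brookfield 217/235 = 92.3%, Eastside 264/330 = 80.0% → Brookfield
Overall: Brookfield 259/304 = 85.2%, Eastside 318/430 = 74.0% → Brookfield
Brookfield wins overall and in every student group — no reversal.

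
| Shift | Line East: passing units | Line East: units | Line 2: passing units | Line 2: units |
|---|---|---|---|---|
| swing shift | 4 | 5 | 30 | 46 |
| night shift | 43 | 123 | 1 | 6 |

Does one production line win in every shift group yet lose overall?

Swing shift: Line East 4/5 = 80.0%, Line 2 30/46 = 65.2% → Line East
Night shift: Line East 43/123 = 35.0%, Line 2 1/6 = 16.7% → Line East
Overall: Line East 47/128 = 36.7%, Line 2 31/52 = 59.6% → Line 2
Line East wins each shift group but Line 2 wins overall — the comparison reverses. Line East's units skew toward night shift, which has a lower base rate.

Yes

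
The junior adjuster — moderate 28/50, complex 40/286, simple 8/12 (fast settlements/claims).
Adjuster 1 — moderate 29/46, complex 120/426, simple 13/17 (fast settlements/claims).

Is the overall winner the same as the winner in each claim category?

Yes

Moderate: the junior adjuster 28/50 = 56.0%, Adjuster 1 29/46 = 63.0% → Adjuster 1
Complex: the junior adjuster 40/286 = 14.0%, Adjuster 1 120/426 = 28.2% → Adjuster 1
Simple: the junior adjuster 8/12 = 66.7%, Adjuster 1 13/17 = 76.5% → Adjuster 1
Overall: the junior adjuster 76/348 = 21.8%, Adjuster 1 162/489 = 33.1% → Adjuster 1
Adjuster 1 wins overall and in every claim group — no reversal.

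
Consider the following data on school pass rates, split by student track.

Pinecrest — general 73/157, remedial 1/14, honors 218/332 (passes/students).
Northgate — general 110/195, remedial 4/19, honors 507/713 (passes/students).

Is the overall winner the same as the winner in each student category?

Yes

General: Pinecrest 73/157 = 46.5%, Northgate 110/195 = 56.4% → Northgate
Remedial: Pinecrest 1/14 = 7.1%, Northgate 4/19 = 21.1% → Northgate
Honors: Pinecrest 218/332 = 65.7%, Northgate 507/713 = 71.1% → Northgate
Overall: Pinecrest 292/503 = 58.1%, Northgate 621/927 = 67.0% → Northgate
Northgate wins overall and in every student group — no reversal.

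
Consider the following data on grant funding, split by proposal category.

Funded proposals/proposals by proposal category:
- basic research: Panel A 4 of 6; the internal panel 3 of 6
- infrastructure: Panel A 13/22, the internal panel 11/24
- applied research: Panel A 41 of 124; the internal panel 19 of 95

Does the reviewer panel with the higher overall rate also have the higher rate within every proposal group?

Basic research: Panel A 4/6 = 66.7%, the internal panel 3/6 = 50.0% → Panel A
Infrastructure: Panel A 13/22 = 59.1%, the internal panel 11/24 = 45.8% → Panel A
Applied research: Panel A 41/124 = 33.1%, the internal panel 19/95 = 20.0% → Panel A
Overall: Panel A 58/152 = 38.2%, the internal panel 33/125 = 26.4% → Panel A
Panel A wins overall and in every proposal group — no reversal.

Yes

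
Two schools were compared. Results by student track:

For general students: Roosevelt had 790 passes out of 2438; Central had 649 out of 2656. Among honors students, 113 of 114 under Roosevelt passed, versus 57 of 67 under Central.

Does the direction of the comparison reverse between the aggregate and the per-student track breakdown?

General: Roosevelt 790/2438 = 32.4%, Central 649/2656 = 24.4% → Roosevelt
Honors: Roosevelt 113/114 = 99.1%, Central 57/67 = 85.1% → Roosevelt
Overall: Roosevelt 903/2552 = 35.4%, Central 706/2723 = 25.9% → Roosevelt
Roosevelt wins overall and in every student group — no reversal.

No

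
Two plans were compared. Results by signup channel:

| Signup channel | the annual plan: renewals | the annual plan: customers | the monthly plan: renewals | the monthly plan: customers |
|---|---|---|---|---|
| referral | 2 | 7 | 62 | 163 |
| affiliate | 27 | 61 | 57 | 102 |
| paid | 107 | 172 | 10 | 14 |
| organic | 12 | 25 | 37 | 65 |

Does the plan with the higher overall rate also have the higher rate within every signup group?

Referral: the annual plan 2/7 = 28.6%, the monthly plan 62/163 = 38.0% → the monthly plan
Affiliate: the annual plan 27/61 = 44.3%, the monthly plan 57/102 = 55.9% → the monthly plan
Paid: the annual plan 107/172 = 62.2%, the monthly plan 10/14 = 71.4% → the monthly plan
Organic: the annual plan 12/25 = 48.0%, the monthly plan 37/65 = 56.9% → the monthly plan
Overall: the annual plan 148/265 = 55.8%, the monthly plan 166/344 = 48.3% → the annual plan
The monthly plan wins each signup group but the annual plan wins overall — the comparison reverses. The monthly plan's customers skew toward referral, which has a lower base rate.

No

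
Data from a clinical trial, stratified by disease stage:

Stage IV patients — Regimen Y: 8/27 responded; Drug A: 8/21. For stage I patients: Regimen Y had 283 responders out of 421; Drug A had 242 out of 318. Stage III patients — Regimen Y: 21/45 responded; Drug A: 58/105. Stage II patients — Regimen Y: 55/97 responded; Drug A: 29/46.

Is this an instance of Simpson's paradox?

No

Stage IV: Regimen Y 8/27 = 29.6%, Drug A 8/21 = 38.1% → Drug A
Stage I: Regimen Y 283/421 = 67.2%, Drug A 242/318 = 76.1% → Drug A
Stage III: Regimen Y 21/45 = 46.7%, Drug A 58/105 = 55.2% → Drug A
Stage II: Regimen Y 55/97 = 56.7%, Drug A 29/46 = 63.0% → Drug A
Overall: Regimen Y 367/590 = 62.2%, Drug A 337/490 = 68.8% → Drug A
Drug A wins overall and in every disease group — no reversal.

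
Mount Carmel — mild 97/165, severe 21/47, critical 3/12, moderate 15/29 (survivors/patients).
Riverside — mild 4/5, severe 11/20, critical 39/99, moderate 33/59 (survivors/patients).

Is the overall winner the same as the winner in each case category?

No

Mild: Mount Carmel 97/165 = 58.8%, Riverside 4/5 = 80.0% → Riverside
Severe: Mount Carmel 21/47 = 44.7%, Riverside 11/20 = 55.0% → Riverside
Critical: Mount Carmel 3/12 = 25.0%, Riverside 39/99 = 39.4% → Riverside
Moderate: Mount Carmel 15/29 = 51.7%, Riverside 33/59 = 55.9% → Riverside
Overall: Mount Carmel 136/253 = 53.8%, Riverside 87/183 = 47.5% → Mount Carmel
Riverside wins each case group but Mount Carmel wins overall — the comparison reverses. Riverside's patients skew toward critical, which has a lower base rate.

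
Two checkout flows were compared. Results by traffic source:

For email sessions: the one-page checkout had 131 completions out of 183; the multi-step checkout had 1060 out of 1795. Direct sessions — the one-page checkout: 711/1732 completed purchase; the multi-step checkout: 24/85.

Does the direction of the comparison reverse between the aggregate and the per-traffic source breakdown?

Email: the one-page checkout 131/183 = 71.6%, the multi-step checkout 1060/1795 = 59.1% → the one-page checkout
Direct: the one-page checkout 711/1732 = 41.1%, the multi-step checkout 24/85 = 28.2% → the one-page checkout
Overall: the one-page checkout 842/1915 = 44.0%, the multi-step checkout 1084/1880 = 57.7% → the multi-step checkout
The one-page checkout wins each traffic group but the multi-step checkout wins overall — the comparison reverses. The one-page checkout's sessions skew toward direct, which has a lower base rate.

Yes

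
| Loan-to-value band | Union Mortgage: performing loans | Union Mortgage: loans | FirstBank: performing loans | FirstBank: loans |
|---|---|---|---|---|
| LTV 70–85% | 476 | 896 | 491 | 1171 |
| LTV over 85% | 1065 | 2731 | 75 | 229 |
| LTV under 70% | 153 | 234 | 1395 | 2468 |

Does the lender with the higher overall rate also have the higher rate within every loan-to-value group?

No

LTV 70–85%: Union Mortgage 476/896 = 53.1%, FirstBank 491/1171 = 41.9% → Union Mortgage
LTV over 85%: Union Mortgage 1065/2731 = 39.0%, FirstBank 75/229 = 32.8% → Union Mortgage
LTV under 70%: Union Mortgage 153/234 = 65.4%, FirstBank 1395/2468 = 56.5% → Union Mortgage
Overall: Union Mortgage 1694/3861 = 43.9%, FirstBank 1961/3868 = 50.7% → FirstBank
Union Mortgage wins each loan-to-value group but FirstBank wins overall — the comparison reverses. Union Mortgage's loans skew toward LTV over 85%, which has a lower base rate.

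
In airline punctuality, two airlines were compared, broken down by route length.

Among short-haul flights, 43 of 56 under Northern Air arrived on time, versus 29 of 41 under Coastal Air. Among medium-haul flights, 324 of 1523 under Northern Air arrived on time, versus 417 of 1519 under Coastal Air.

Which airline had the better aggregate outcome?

Short-haul: Northern Air 43/56 = 76.8%, Coastal Air 29/41 = 70.7% → Northern Air
Medium-haul: Northern Air 324/1523 = 21.3%, Coastal Air 417/1519 = 27.5% → Coastal Air
Overall: Northern Air 367/1579 = 23.2%, Coastal Air 446/1560 = 28.6% → Coastal Air
(Neither sweeps every route group, but Coastal Air has the higher pooled rate.)

Coastal Air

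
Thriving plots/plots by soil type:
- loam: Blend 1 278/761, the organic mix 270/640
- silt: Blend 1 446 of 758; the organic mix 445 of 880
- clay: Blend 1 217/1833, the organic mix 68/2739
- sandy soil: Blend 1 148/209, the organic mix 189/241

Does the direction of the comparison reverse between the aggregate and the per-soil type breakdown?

Loam: Blend 1 278/761 = 36.5%, the organic mix 270/640 = 42.2% → the organic mix
Silt: Blend 1 446/758 = 58.8%, the organic mix 445/880 = 50.6% → Blend 1
Clay: Blend 1 217/1833 = 11.8%, the organic mix 68/2739 = 2.5% → Blend 1
Sandy soil: Blend 1 148/209 = 70.8%, the organic mix 189/241 = 78.4% → the organic mix
Overall: Blend 1 1089/3561 = 30.6%, the organic mix 972/4500 = 21.6% → Blend 1
Neither sweeps: Blend 1 wins 2 of 4 groups, the organic mix wins 2. Blend 1 wins overall but not every group — no Simpson reversal.

No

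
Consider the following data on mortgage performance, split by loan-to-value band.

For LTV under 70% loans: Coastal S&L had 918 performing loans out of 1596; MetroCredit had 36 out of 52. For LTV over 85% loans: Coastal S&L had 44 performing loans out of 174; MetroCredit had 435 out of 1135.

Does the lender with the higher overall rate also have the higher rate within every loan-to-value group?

LTV under 70%: Coastal S&L 918/1596 = 57.5%, MetroCredit 36/52 = 69.2% → MetroCredit
LTV over 85%: Coastal S&L 44/174 = 25.3%, MetroCredit 435/1135 = 38.3% → MetroCredit
Overall: Coastal S&L 962/1770 = 54.4%, MetroCredit 471/1187 = 39.7% → Coastal S&L
MetroCredit wins each loan-to-value group but Coastal S&L wins overall — the comparison reverses. MetroCredit's loans skew toward LTV over 85%, which has a lower base rate.

No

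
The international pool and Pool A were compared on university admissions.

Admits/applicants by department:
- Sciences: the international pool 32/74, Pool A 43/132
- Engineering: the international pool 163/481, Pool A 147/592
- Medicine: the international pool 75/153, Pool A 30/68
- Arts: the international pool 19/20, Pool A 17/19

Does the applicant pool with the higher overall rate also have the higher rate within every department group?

Yes

Sciences: the international pool 32/74 = 43.2%, Pool A 43/132 = 32.6% → the international pool
Engineering: the international pool 163/481 = 33.9%, Pool A 147/592 = 24.8% → the international pool
Medicine: the international pool 75/153 = 49.0%, Pool A 30/68 = 44.1% → the international pool
Arts: the international pool 19/20 = 95.0%, Pool A 17/19 = 89.5% → the international pool
Overall: the international pool 289/728 = 39.7%, Pool A 237/811 = 29.2% → the international pool
The international pool wins overall and in every department group — no reversal.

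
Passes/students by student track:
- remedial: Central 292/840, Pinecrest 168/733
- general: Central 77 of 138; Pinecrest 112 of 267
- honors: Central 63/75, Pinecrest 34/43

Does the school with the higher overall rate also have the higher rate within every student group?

Yes

Remedial: Central 292/840 = 34.8%, Pinecrest 168/733 = 22.9% → Central
General: Central 77/138 = 55.8%, Pinecrest 112/267 = 41.9% → Central
Honors: Central 63/75 = 84.0%, Pinecrest 34/43 = 79.1% → Central
Overall: Central 432/1053 = 41.0%, Pinecrest 314/1043 = 30.1% → Central
Central wins overall and in every student group — no reversal.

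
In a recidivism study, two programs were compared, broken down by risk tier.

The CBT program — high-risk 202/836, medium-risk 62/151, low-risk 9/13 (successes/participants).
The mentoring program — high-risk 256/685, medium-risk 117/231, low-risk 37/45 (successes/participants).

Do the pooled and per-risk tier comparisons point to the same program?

High-risk: the CBT program 202/836 = 24.2%, the mentoring program 256/685 = 37.4% → the mentoring program
Medium-risk: the CBT program 62/151 = 41.1%, the mentoring program 117/231 = 50.6% → the mentoring program
Low-risk: the CBT program 9/13 = 69.2%, the mentoring program 37/45 = 82.2% → the mentoring program
Overall: the CBT program 273/1000 = 27.3%, the mentoring program 410/961 = 42.7% → the mentoring program
The mentoring program wins overall and in every risk group — no reversal.

Yes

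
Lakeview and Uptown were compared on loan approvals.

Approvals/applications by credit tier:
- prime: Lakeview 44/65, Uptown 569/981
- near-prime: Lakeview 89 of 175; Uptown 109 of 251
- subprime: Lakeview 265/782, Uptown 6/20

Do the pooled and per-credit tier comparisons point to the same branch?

Prime: Lakeview 44/65 = 67.7%, Uptown 569/981 = 58.0% → Lakeview
Near-prime: Lakeview 89/175 = 50.9%, Uptown 109/251 = 43.4% → Lakeview
Subprime: Lakeview 265/782 = 33.9%, Uptown 6/20 = 30.0% → Lakeview
Overall: Lakeview 398/1022 = 38.9%, Uptown 684/1252 = 54.6% → Uptown
Lakeview wins each credit group but Uptown wins overall — the comparison reverses. Lakeview's applications skew toward subprime, which has a lower base rate.

No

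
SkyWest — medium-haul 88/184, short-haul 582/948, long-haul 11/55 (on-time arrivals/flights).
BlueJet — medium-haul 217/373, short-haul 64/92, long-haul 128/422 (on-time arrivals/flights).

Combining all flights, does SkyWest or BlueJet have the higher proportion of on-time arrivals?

Medium-haul: SkyWest 88/184 = 47.8%, BlueJet 217/373 = 58.2% → BlueJet
Short-haul: SkyWest 582/948 = 61.4%, BlueJet 64/92 = 69.6% → BlueJet
Long-haul: SkyWest 11/55 = 20.0%, BlueJet 128/422 = 30.3% → BlueJet
Overall: SkyWest 681/1187 = 57.4%, BlueJet 409/887 = 46.1% → SkyWest
(BlueJet wins every route group but SkyWest wins overall — BlueJet's flights skew toward the low-rate long-haul group.)

SkyWest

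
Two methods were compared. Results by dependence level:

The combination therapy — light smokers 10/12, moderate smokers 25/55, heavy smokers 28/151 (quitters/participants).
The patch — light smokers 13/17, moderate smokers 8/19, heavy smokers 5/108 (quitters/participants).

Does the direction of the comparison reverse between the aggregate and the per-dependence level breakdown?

Light smokers: the combination therapy 10/12 = 83.3%, the patch 13/17 = 76.5% → the combination therapy
Moderate smokers: the combination therapy 25/55 = 45.5%, the patch 8/19 = 42.1% → the combination therapy
Heavy smokers: the combination therapy 28/151 = 18.5%, the patch 5/108 = 4.6% → the combination therapy
Overall: the combination therapy 63/218 = 28.9%, the patch 26/144 = 18.1% → the combination therapy
The combination therapy wins overall and in every dependence group — no reversal.

No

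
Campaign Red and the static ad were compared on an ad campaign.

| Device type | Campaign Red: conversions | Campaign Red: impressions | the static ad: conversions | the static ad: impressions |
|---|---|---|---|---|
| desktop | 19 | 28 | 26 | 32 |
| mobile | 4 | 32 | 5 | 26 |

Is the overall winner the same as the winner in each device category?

Desktop: Campaign Red 19/28 = 67.9%, the static ad 26/32 = 81.2% → the static ad
Mobile: Campaign Red 4/32 = 12.5%, the static ad 5/26 = 19.2% → the static ad
Overall: Campaign Red 23/60 = 38.3%, the static ad 31/58 = 53.4% → the static ad
The static ad wins overall and in every device group — no reversal.

Yes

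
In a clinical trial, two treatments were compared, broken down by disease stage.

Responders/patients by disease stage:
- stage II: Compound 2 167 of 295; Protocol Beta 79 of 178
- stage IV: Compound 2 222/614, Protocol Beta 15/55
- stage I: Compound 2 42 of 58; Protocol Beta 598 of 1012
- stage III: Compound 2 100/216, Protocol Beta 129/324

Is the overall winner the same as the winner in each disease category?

Stage II: Compound 2 167/295 = 56.6%, Protocol Beta 79/178 = 44.4% → Compound 2
Stage IV: Compound 2 222/614 = 36.2%, Protocol Beta 15/55 = 27.3% → Compound 2
Stage I: Compound 2 42/58 = 72.4%, Protocol Beta 598/1012 = 59.1% → Compound 2
Stage III: Compound 2 100/216 = 46.3%, Protocol Beta 129/324 = 39.8% → Compound 2
Overall: Compound 2 531/1183 = 44.9%, Protocol Beta 821/1569 = 52.3% → Protocol Beta
Compound 2 wins each disease group but Protocol Beta wins overall — the comparison reverses. Compound 2's patients skew toward stage IV, which has a lower base rate.

No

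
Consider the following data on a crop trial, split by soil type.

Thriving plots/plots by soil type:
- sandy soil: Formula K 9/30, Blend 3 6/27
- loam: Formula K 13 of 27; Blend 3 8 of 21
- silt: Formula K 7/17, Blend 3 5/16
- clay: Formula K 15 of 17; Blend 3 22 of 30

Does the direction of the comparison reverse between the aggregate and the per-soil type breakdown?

Sandy soil: Formula K 9/30 = 30.0%, Blend 3 6/27 = 22.2% → Formula K
Loam: Formula K 13/27 = 48.1%, Blend 3 8/21 = 38.1% → Formula K
Silt: Formula K 7/17 = 41.2%, Blend 3 5/16 = 31.2% → Formula K
Clay: Formula K 15/17 = 88.2%, Blend 3 22/30 = 73.3% → Formula K
Overall: Formula K 44/91 = 48.4%, Blend 3 41/94 = 43.6% → Formula K
Formula K wins overall and in every soil group — no reversal.

No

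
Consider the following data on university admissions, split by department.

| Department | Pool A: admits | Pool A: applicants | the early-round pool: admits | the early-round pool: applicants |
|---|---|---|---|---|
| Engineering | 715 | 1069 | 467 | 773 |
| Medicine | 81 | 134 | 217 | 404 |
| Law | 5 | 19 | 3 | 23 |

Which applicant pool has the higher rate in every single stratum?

Pool A

Engineering: Pool A 715/1069 = 66.9%, the early-round pool 467/773 = 60.4% → Pool A
Medicine: Pool A 81/134 = 60.4%, the early-round pool 217/404 = 53.7% → Pool A
Law: Pool A 5/19 = 26.3%, the early-round pool 3/23 = 13.0% → Pool A
Pool A has the higher rate in all 3 groups.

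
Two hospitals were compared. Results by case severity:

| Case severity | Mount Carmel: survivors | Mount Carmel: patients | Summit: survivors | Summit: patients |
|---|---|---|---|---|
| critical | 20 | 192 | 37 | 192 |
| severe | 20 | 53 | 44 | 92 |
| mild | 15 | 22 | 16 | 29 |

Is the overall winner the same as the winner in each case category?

Critical: Mount Carmel 20/192 = 10.4%, Summit 37/192 = 19.3% → Summit
Severe: Mount Carmel 20/53 = 37.7%, Summit 44/92 = 47.8% → Summit
Mild: Mount Carmel 15/22 = 68.2%, Summit 16/29 = 55.2% → Mount Carmel
Overall: Mount Carmel 55/267 = 20.6%, Summit 97/313 = 31.0% → Summit
Neither sweeps: Mount Carmel wins 1 of 3 groups, Summit wins 2. Summit wins overall but not every group — no Simpson reversal.

No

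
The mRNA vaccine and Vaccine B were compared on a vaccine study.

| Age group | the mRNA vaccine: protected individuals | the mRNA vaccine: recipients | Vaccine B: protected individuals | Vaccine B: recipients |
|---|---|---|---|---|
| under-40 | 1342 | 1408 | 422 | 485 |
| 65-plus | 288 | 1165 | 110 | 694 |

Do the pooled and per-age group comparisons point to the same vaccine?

Yes

Under-40: the mRNA vaccine 1342/1408 = 95.3%, Vaccine B 422/485 = 87.0% → the mRNA vaccine
65-plus: the mRNA vaccine 288/1165 = 24.7%, Vaccine B 110/694 = 15.9% → the mRNA vaccine
Overall: the mRNA vaccine 1630/2573 = 63.4%, Vaccine B 532/1179 = 45.1% → the mRNA vaccine
The mRNA vaccine wins overall and in every age group — no reversal.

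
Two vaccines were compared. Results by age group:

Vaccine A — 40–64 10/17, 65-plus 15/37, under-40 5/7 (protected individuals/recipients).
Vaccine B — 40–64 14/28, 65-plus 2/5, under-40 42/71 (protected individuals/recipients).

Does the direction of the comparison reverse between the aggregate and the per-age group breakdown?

40–64: Vaccine A 10/17 = 58.8%, Vaccine B 14/28 = 50.0% → Vaccine A
65-plus: Vaccine A 15/37 = 40.5%, Vaccine B 2/5 = 40.0% → Vaccine A
Under-40: Vaccine A 5/7 = 71.4%, Vaccine B 42/71 = 59.2% → Vaccine A
Overall: Vaccine A 30/61 = 49.2%, Vaccine B 58/104 = 55.8% → Vaccine B
Vaccine A wins each age group but Vaccine B wins overall — the comparison reverses. Vaccine A's recipients skew toward 65-plus, which has a lower base rate.

Yes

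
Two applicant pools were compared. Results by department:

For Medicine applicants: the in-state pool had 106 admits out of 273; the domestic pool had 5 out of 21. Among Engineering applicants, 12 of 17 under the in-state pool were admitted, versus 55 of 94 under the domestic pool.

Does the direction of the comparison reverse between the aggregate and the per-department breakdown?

Yes

Medicine: the in-state pool 106/273 = 38.8%, the domestic pool 5/21 = 23.8% → the in-state pool
Engineering: the in-state pool 12/17 = 70.6%, the domestic pool 55/94 = 58.5% → the in-state pool
Overall: the in-state pool 118/290 = 40.7%, the domestic pool 60/115 = 52.2% → the domestic pool
The in-state pool wins each department group but the domestic pool wins overall — the comparison reverses. The in-state pool's applicants skew toward Medicine, which has a lower base rate.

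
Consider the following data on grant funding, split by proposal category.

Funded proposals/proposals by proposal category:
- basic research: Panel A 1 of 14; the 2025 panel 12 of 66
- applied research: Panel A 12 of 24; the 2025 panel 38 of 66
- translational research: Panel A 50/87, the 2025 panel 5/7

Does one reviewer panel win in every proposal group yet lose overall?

Yes

Basic research: Panel A 1/14 = 7.1%, the 2025 panel 12/66 = 18.2% → the 2025 panel
Applied research: Panel A 12/24 = 50.0%, the 2025 panel 38/66 = 57.6% → the 2025 panel
Translational research: Panel A 50/87 = 57.5%, the 2025 panel 5/7 = 71.4% → the 2025 panel
Overall: Panel A 63/125 = 50.4%, the 2025 panel 55/139 = 39.6% → Panel A
The 2025 panel wins each proposal group but Panel A wins overall — the comparison reverses. The 2025 panel's proposals skew toward basic research, which has a lower base rate.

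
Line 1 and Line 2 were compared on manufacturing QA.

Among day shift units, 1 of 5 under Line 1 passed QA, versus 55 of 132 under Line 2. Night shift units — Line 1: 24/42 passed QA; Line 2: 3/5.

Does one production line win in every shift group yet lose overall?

Day shift: Line 1 1/5 = 20.0%, Line 2 55/132 = 41.7% → Line 2
Night shift: Line 1 24/42 = 57.1%, Line 2 3/5 = 60.0% → Line 2
Overall: Line 1 25/47 = 53.2%, Line 2 58/137 = 42.3% → Line 1
Line 2 wins each shift group but Line 1 wins overall — the comparison reverses. Line 2's units skew toward day shift, which has a lower base rate.

Yes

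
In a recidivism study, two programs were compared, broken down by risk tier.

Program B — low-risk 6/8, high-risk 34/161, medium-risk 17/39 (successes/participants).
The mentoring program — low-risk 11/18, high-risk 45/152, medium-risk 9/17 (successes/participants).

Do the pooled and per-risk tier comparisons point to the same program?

No

Low-risk: Program B 6/8 = 75.0%, the mentoring program 11/18 = 61.1% → Program B
High-risk: Program B 34/161 = 21.1%, the mentoring program 45/152 = 29.6% → the mentoring program
Medium-risk: Program B 17/39 = 43.6%, the mentoring program 9/17 = 52.9% → the mentoring program
Overall: Program B 57/208 = 27.4%, the mentoring program 65/187 = 34.8% → the mentoring program
Neither sweeps: Program B wins 1 of 3 groups, the mentoring program wins 2. The mentoring program wins overall but not every group — no Simpson reversal.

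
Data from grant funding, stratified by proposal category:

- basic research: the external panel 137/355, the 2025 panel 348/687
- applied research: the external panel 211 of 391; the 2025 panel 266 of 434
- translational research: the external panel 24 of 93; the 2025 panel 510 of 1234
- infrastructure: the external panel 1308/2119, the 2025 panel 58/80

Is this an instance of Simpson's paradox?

Basic research: the external panel 137/355 = 38.6%, the 2025 panel 348/687 = 50.7% → the 2025 panel
Applied research: the external panel 211/391 = 54.0%, the 2025 panel 266/434 = 61.3% → the 2025 panel
Translational research: the external panel 24/93 = 25.8%, the 2025 panel 510/1234 = 41.3% → the 2025 panel
Infrastructure: the external panel 1308/2119 = 61.7%, the 2025 panel 58/80 = 72.5% → the 2025 panel
Overall: the external panel 1680/2958 = 56.8%, the 2025 panel 1182/2435 = 48.5% → the external panel
The 2025 panel wins each proposal group but the external panel wins overall — the comparison reverses. The 2025 panel's proposals skew toward translational research, which has a lower base rate.

Yes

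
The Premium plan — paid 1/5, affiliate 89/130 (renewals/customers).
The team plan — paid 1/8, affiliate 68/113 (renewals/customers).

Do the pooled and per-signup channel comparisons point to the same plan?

Yes

Paid: the Premium plan 1/5 = 20.0%, the team plan 1/8 = 12.5% → the Premium plan
Affiliate: the Premium plan 89/130 = 68.5%, the team plan 68/113 = 60.2% → the Premium plan
Overall: the Premium plan 90/135 = 66.7%, the team plan 69/121 = 57.0% → the Premium plan
The Premium plan wins overall and in every signup group — no reversal.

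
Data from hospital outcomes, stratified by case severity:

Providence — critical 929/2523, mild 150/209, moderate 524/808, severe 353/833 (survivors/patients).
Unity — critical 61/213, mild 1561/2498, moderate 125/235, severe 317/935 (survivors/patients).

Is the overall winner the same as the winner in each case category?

Critical: Providence 929/2523 = 36.8%, Unity 61/213 = 28.6% → Providence
Mild: Providence 150/209 = 71.8%, Unity 1561/2498 = 62.5% → Providence
Moderate: Providence 524/808 = 64.9%, Unity 125/235 = 53.2% → Providence
Severe: Providence 353/833 = 42.4%, Unity 317/935 = 33.9% → Providence
Overall: Providence 1956/4373 = 44.7%, Unity 2064/3881 = 53.2% → Unity
Providence wins each case group but Unity wins overall — the comparison reverses. Providence's patients skew toward critical, which has a lower base rate.

No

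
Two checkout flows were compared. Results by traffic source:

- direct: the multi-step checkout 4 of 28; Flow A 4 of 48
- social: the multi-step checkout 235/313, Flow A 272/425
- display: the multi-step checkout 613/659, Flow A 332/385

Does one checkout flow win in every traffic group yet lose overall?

No

Direct: the multi-step checkout 4/28 = 14.3%, Flow A 4/48 = 8.3% → the multi-step checkout
Social: the multi-step checkout 235/313 = 75.1%, Flow A 272/425 = 64.0% → the multi-step checkout
Display: the multi-step checkout 613/659 = 93.0%, Flow A 332/385 = 86.2% → the multi-step checkout
Overall: the multi-step checkout 852/1000 = 85.2%, Flow A 608/858 = 70.9% → the multi-step checkout
The multi-step checkout wins overall and in every traffic group — no reversal.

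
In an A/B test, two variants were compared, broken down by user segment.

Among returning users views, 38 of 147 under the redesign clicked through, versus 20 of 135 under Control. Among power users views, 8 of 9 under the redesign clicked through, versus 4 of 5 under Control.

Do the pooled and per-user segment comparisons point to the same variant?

Returning users: the redesign 38/147 = 25.9%, Control 20/135 = 14.8% → the redesign
Power users: the redesign 8/9 = 88.9%, Control 4/5 = 80.0% → the redesign
Overall: the redesign 46/156 = 29.5%, Control 24/140 = 17.1% → the redesign
The redesign wins overall and in every user group — no reversal.

Yes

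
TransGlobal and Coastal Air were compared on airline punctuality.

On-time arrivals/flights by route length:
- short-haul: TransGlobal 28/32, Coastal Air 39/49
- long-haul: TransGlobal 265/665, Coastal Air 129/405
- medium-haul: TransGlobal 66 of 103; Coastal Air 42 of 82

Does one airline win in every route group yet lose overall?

Short-haul: TransGlobal 28/32 = 87.5%, Coastal Air 39/49 = 79.6% → TransGlobal
Long-haul: TransGlobal 265/665 = 39.8%, Coastal Air 129/405 = 31.9% → TransGlobal
Medium-haul: TransGlobal 66/103 = 64.1%, Coastal Air 42/82 = 51.2% → TransGlobal
Overall: TransGlobal 359/800 = 44.9%, Coastal Air 210/536 = 39.2% → TransGlobal
TransGlobal wins overall and in every route group — no reversal.

No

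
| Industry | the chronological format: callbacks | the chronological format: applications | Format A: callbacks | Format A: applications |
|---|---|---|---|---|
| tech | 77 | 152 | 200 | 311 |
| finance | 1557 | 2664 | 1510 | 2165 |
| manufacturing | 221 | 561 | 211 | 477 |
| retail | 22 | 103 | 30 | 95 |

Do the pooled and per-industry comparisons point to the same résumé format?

Yes

Tech: the chronological format 77/152 = 50.7%, Format A 200/311 = 64.3% → Format A
Finance: the chronological format 1557/2664 = 58.4%, Format A 1510/2165 = 69.7% → Format A
Manufacturing: the chronological format 221/561 = 39.4%, Format A 211/477 = 44.2% → Format A
Retail: the chronological format 22/103 = 21.4%, Format A 30/95 = 31.6% → Format A
Overall: the chronological format 1877/3480 = 53.9%, Format A 1951/3048 = 64.0% → Format A
Format A wins overall and in every industry group — no reversal.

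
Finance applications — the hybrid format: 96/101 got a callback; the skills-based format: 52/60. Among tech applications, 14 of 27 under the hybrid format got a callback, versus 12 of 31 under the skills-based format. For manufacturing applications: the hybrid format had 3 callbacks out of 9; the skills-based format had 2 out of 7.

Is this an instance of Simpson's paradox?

Finance: the hybrid format 96/101 = 95.0%, the skills-based format 52/60 = 86.7% → the hybrid format
Tech: the hybrid format 14/27 = 51.9%, the skills-based format 12/31 = 38.7% → the hybrid format
Manufacturing: the hybrid format 3/9 = 33.3%, the skills-based format 2/7 = 28.6% → the hybrid format
Overall: the hybrid format 113/137 = 82.5%, the skills-based format 66/98 = 67.3% → the hybrid format
The hybrid format wins overall and in every industry group — no reversal.

No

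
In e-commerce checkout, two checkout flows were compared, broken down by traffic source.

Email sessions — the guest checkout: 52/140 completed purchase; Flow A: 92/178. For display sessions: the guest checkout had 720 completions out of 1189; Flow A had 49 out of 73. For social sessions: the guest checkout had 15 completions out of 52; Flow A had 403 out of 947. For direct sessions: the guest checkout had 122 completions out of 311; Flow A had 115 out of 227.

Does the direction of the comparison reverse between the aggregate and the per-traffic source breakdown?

Yes

Email: the guest checkout 52/140 = 37.1%, Flow A 92/178 = 51.7% → Flow A
Display: the guest checkout 720/1189 = 60.6%, Flow A 49/73 = 67.1% → Flow A
Social: the guest checkout 15/52 = 28.8%, Flow A 403/947 = 42.6% → Flow A
Direct: the guest checkout 122/311 = 39.2%, Flow A 115/227 = 50.7% → Flow A
Overall: the guest checkout 909/1692 = 53.7%, Flow A 659/1425 = 46.2% → the guest checkout
Flow A wins each traffic group but the guest checkout wins overall — the comparison reverses. Flow A's sessions skew toward social, which has a lower base rate.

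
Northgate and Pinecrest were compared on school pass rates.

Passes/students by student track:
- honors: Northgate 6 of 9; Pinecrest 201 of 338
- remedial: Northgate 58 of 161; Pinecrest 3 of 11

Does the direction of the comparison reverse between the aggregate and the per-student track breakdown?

Yes

Honors: Northgate 6/9 = 66.7%, Pinecrest 201/338 = 59.5% → Northgate
Remedial: Northgate 58/161 = 36.0%, Pinecrest 3/11 = 27.3% → Northgate
Overall: Northgate 64/170 = 37.6%, Pinecrest 204/349 = 58.5% → Pinecrest
Northgate wins each student group but Pinecrest wins overall — the comparison reverses. Northgate's students skew toward remedial, which has a lower base rate.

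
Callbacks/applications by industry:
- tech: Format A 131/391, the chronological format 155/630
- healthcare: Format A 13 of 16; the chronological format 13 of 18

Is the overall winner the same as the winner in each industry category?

Tech: Format A 131/391 = 33.5%, the chronological format 155/630 = 24.6% → Format A
Healthcare: Format A 13/16 = 81.2%, the chronological format 13/18 = 72.2% → Format A
Overall: Format A 144/407 = 35.4%, the chronological format 168/648 = 25.9% → Format A
Format A wins overall and in every industry group — no reversal.

Yes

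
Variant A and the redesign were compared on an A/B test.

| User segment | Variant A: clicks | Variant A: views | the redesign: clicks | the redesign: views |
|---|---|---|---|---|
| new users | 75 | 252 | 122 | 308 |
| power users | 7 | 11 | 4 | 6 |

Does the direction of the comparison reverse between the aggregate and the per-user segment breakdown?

No

New users: Variant A 75/252 = 29.8%, the redesign 122/308 = 39.6% → the redesign
Power users: Variant A 7/11 = 63.6%, the redesign 4/6 = 66.7% → the redesign
Overall: Variant A 82/263 = 31.2%, the redesign 126/314 = 40.1% → the redesign
The redesign wins overall and in every user group — no reversal.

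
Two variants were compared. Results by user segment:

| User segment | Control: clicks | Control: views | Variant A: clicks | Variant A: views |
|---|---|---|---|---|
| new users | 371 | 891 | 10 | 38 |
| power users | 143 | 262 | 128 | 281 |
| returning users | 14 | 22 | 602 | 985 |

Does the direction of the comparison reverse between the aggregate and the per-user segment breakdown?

Yes

New users: Control 371/891 = 41.6%, Variant A 10/38 = 26.3% → Control
Power users: Control 143/262 = 54.6%, Variant A 128/281 = 45.6% → Control
Returning users: Control 14/22 = 63.6%, Variant A 602/985 = 61.1% → Control
Overall: Control 528/1175 = 44.9%, Variant A 740/1304 = 56.7% → Variant A
Control wins each user group but Variant A wins overall — the comparison reverses. Control's views skew toward new users, which has a lower base rate.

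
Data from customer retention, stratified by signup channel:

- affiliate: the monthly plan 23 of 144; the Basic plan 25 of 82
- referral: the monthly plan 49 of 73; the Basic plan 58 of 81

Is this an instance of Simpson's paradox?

No

Affiliate: the monthly plan 23/144 = 16.0%, the Basic plan 25/82 = 30.5% → the Basic plan
Referral: the monthly plan 49/73 = 67.1%, the Basic plan 58/81 = 71.6% → the Basic plan
Overall: the monthly plan 72/217 = 33.2%, the Basic plan 83/163 = 50.9% → the Basic plan
The Basic plan wins overall and in every signup group — no reversal.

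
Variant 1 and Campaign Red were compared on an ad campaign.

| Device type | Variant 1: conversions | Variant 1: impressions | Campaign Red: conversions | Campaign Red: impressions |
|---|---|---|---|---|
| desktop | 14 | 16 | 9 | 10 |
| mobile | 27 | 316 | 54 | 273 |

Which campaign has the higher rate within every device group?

Campaign Red

Desktop: Variant 1 14/16 = 87.5%, Campaign Red 9/10 = 90.0% → Campaign Red
Mobile: Variant 1 27/316 = 8.5%, Campaign Red 54/273 = 19.8% → Campaign Red
Campaign Red has the higher rate in both groups.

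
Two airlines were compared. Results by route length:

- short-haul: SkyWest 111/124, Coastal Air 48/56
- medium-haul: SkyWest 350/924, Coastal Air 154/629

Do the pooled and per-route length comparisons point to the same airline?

Yes

Short-haul: SkyWest 111/124 = 89.5%, Coastal Air 48/56 = 85.7% → SkyWest
Medium-haul: SkyWest 350/924 = 37.9%, Coastal Air 154/629 = 24.5% → SkyWest
Overall: SkyWest 461/1048 = 44.0%, Coastal Air 202/685 = 29.5% → SkyWest
SkyWest wins overall and in every route group — no reversal.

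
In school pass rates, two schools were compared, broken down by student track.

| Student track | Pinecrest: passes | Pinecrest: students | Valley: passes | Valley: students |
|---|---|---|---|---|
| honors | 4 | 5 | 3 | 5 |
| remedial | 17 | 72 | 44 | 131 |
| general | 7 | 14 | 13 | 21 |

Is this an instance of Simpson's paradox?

Honors: Pinecrest 4/5 = 80.0%, Valley 3/5 = 60.0% → Pinecrest
Remedial: Pinecrest 17/72 = 23.6%, Valley 44/131 = 33.6% → Valley
General: Pinecrest 7/14 = 50.0%, Valley 13/21 = 61.9% → Valley
Overall: Pinecrest 28/91 = 30.8%, Valley 60/157 = 38.2% → Valley
Neither sweeps: Pinecrest wins 1 of 3 groups, Valley wins 2. Valley wins overall but not every group — no Simpson reversal.

No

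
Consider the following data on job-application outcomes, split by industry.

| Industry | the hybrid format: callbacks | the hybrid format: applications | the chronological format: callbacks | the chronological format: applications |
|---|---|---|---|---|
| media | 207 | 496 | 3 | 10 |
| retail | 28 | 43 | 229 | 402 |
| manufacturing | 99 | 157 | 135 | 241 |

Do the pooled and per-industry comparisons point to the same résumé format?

Media: the hybrid format 207/496 = 41.7%, the chronological format 3/10 = 30.0% → the hybrid format
Retail: the hybrid format 28/43 = 65.1%, the chronological format 229/402 = 57.0% → the hybrid format
Manufacturing: the hybrid format 99/157 = 63.1%, the chronological format 135/241 = 56.0% → the hybrid format
Overall: the hybrid format 334/696 = 48.0%, the chronological format 367/653 = 56.2% → the chronological format
The hybrid format wins each industry group but the chronological format wins overall — the comparison reverses. The hybrid format's applications skew toward media, which has a lower base rate.

No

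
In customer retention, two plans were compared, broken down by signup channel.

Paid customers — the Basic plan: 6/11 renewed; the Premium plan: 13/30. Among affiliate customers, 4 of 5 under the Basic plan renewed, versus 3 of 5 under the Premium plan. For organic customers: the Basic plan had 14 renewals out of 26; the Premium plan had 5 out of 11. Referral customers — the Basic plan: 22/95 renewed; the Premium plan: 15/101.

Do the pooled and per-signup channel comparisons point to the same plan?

Paid: the Basic plan 6/11 = 54.5%, the Premium plan 13/30 = 43.3% → the Basic plan
Affiliate: the Basic plan 4/5 = 80.0%, the Premium plan 3/5 = 60.0% → the Basic plan
Organic: the Basic plan 14/26 = 53.8%, the Premium plan 5/11 = 45.5% → the Basic plan
Referral: the Basic plan 22/95 = 23.2%, the Premium plan 15/101 = 14.9% → the Basic plan
Overall: the Basic plan 46/137 = 33.6%, the Premium plan 36/147 = 24.5% → the Basic plan
The Basic plan wins overall and in every signup group — no reversal.

Yes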